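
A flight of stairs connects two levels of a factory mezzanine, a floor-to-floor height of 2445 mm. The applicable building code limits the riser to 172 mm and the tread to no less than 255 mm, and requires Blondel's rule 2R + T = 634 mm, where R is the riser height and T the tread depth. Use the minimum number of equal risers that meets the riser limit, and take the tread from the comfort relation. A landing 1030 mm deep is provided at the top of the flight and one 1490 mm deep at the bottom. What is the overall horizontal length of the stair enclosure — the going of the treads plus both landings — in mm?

6832 mm

2445 / 172 = 14.215 → round up to 15 risers.
Riser R = 2445 / 15 = 163 mm, within the 172 mm limit.
Tread T = 634 − 2 × 163 = 308 mm (≥ 255 mm).
Going = (15 − 1) × 308 = 4312 mm.
Add landings: 4312 + 1030 + 1490 = 6832 mm.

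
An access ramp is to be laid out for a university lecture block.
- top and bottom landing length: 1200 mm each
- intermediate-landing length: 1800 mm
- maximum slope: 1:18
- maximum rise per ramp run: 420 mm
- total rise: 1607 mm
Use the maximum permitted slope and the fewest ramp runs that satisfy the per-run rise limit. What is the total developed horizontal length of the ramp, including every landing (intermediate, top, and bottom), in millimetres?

36726 mm

⌈1607/420⌉ = 4 ramp runs. That means 3 intermediate landings.
Ramp run (horizontal) at 1:18: 1607 × 18 = 28926 mm.
Intermediate landings: 3 × 1800 = 5400 mm.
Top and bottom landings: 2 × 1200 = 2400 mm.
Total = 28926 + 5400 + 2400 = 36726 mm.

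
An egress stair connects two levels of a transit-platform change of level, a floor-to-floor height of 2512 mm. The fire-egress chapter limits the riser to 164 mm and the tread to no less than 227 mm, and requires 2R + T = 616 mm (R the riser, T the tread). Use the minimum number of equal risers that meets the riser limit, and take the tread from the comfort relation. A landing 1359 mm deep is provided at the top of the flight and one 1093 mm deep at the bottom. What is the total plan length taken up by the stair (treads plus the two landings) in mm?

At most 164 each: 2512/164 = 15.32, giving 16 risers.
Each riser is 2512/16 = 157 mm (≤ 164 mm).
From 2R + T = 616: T = 616 − 314 = 302 mm.
Treads = 16 − 1 = 15; going = 15 × 302 = 4530 mm.
Enclosure = 4530 + 1359 + 1093 = 6982 mm.

6982 mm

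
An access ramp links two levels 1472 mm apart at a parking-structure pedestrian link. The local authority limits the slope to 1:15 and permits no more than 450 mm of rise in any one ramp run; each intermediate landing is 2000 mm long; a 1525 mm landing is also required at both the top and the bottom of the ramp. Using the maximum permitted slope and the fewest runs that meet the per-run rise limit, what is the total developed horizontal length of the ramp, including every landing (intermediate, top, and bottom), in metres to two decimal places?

31.13 m

1472 / 450 = 3.271 → round up to 4 ramp runs. That means 3 intermediate landings.
Horizontal run for 1472 mm of rise at 1:15 is 1472 × 15 = 22080 mm.
3 intermediate landings contribute 3 × 2000 = 6000 mm.
Top and bottom landings: 2 × 1525 = 3050 mm.
Total = 22080 + 6000 + 3050 = 31130 mm.
= 31.13 m.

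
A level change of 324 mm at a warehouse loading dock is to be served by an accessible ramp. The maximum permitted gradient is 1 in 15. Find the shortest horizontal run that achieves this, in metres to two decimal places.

4.86 m

At 1:15 the run is 15 × 324 = 4860 mm.
4860 mm = 4.86 m.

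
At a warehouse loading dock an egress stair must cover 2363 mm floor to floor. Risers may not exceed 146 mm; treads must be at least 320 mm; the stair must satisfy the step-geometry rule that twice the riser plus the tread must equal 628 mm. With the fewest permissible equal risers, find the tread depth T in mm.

350 mm

⌈2363/146⌉ = 17 risers.
Riser R = 2363 / 17 = 139 mm, within the 146 mm limit.
T = 628 − 2·139 = 350 mm, which satisfies the 320 mm minimum.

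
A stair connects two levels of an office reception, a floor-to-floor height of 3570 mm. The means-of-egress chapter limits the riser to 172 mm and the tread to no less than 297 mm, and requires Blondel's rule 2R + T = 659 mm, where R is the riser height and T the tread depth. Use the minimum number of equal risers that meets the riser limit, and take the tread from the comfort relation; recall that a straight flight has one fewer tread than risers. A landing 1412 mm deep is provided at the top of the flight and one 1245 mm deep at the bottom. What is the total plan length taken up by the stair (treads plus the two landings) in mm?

9037 mm

3570 / 172 = 20.756 → round up to 21 risers.
R = 3570 ÷ 21 = 170 mm.
T = 659 − 2·170 = 319 mm, which satisfies the 297 mm minimum.
21 risers give 20 treads; going = 20 × 319 = 6380 mm.
Add landings: 6380 + 1412 + 1245 = 9037 mm.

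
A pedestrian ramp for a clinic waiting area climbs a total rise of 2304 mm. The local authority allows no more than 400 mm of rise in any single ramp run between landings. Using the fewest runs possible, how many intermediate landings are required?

⌈2304/400⌉ = 6 ramp runs.
6 runs are separated by 5 intermediate landings.

5 intermediate landings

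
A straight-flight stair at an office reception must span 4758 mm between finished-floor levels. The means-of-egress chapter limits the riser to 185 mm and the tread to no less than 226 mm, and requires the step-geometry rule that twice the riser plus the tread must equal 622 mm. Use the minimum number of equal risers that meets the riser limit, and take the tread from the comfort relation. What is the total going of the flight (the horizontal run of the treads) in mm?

6400 mm

At most 185 each: 4758/185 = 25.72, giving 26 risers.
Riser R = 4758 / 26 = 183 mm, within the 185 mm limit.
From 2R + T = 622: T = 622 − 366 = 256 mm.
Going = (26 − 1) × 256 = 6400 mm.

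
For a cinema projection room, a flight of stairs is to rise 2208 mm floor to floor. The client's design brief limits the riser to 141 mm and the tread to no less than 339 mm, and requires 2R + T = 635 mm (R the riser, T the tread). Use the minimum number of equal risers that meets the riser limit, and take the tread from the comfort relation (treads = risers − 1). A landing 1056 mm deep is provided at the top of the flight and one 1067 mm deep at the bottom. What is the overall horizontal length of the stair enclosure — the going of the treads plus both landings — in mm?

7508 mm

2208 / 141 = 15.660 → round up to 16 risers.
Each riser is 2208/16 = 138 mm (≤ 141 mm).
Tread T = 635 − 2 × 138 = 359 mm (≥ 339 mm).
Treads = 16 − 1 = 15; going = 15 × 359 = 5385 mm.
Add landings: 5385 + 1056 + 1067 = 7508 mm.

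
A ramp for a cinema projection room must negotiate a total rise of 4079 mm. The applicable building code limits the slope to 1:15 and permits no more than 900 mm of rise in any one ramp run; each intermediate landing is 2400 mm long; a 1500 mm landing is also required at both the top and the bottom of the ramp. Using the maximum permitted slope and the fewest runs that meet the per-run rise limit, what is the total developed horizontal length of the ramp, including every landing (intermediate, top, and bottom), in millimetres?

73785 mm

At most 900 each: 4079/900 = 4.53, giving 5 ramp runs. That means 4 intermediate landings.
Ramp run (horizontal) at 1:15: 4079 × 15 = 61185 mm.
4 intermediate landings contribute 4 × 2400 = 9600 mm.
Top and bottom landings: 2 × 1500 = 3000 mm.
Total = 61185 + 9600 + 3000 = 73785 mm.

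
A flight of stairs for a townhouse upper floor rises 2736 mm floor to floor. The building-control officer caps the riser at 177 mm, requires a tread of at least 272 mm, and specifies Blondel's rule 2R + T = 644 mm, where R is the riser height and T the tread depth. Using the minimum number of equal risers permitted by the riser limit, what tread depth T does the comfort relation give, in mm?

302 mm

⌈2736/177⌉ = 16 risers.
R = 2736 ÷ 16 = 171 mm.
T = 644 − 2·171 = 302 mm, which satisfies the 272 mm minimum.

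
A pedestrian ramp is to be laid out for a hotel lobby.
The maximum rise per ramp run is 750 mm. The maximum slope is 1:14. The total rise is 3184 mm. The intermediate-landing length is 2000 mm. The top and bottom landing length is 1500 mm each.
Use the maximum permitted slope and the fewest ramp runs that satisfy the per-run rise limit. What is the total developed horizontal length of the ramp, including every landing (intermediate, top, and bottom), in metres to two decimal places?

⌈3184/750⌉ = 5 ramp runs. That means 4 intermediate landings.
Ramp run (horizontal) at 1:14: 3184 × 14 = 44576 mm.
Intermediate landings: 4 × 2000 = 8000 mm.
Top and bottom landings: 2 × 1500 = 3000 mm.
Total = 44576 + 8000 + 3000 = 55576 mm.
= 55.58 m.

55.58 m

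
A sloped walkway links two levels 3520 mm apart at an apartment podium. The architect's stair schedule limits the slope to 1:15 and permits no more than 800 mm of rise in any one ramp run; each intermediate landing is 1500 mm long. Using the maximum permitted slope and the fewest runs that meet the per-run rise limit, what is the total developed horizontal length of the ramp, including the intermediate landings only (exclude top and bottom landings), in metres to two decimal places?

⌈3520/800⌉ = 5 ramp runs. That means 4 intermediate landings.
Ramp run (horizontal) at 1:15: 3520 × 15 = 52800 mm.
Intermediate landings: 4 × 1500 = 6000 mm.
Total developed length = 52800 + 6000 = 58800 mm.
= 58.80 m.

58.80 m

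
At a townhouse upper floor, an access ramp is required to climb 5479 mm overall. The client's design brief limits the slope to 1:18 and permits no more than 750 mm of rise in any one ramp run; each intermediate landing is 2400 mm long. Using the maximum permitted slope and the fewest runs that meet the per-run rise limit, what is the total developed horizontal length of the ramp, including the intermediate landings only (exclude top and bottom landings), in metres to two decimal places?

115.42 m

5479 / 750 = 7.305 → round up to 8 ramp runs. That means 7 intermediate landings.
Ramp run (horizontal) at 1:18: 5479 × 18 = 98622 mm.
Intermediate landings: 7 × 2400 = 16800 mm.
Total developed length = 98622 + 16800 = 115422 mm.
= 115.42 m.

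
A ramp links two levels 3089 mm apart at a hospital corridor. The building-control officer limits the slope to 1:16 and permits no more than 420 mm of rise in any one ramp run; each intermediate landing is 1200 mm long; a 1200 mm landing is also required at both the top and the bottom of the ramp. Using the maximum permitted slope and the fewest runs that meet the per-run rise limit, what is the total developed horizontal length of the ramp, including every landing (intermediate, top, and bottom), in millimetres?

3089 / 420 = 7.355 → round up to 8 ramp runs. That means 7 intermediate landings.
Ramp run (horizontal) at 1:16: 3089 × 16 = 49424 mm.
Intermediate landings: 7 × 1200 = 8400 mm.
Top and bottom landings: 2 × 1200 = 2400 mm.
Total = 49424 + 8400 + 2400 = 60224 mm.

60224 mm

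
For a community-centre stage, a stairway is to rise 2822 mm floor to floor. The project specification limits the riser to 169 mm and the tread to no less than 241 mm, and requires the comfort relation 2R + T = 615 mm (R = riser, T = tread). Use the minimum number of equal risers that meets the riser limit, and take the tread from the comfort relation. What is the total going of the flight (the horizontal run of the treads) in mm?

4528 mm

2822 / 169 = 16.698 → round up to 17 risers.
Each riser is 2822/17 = 166 mm (≤ 169 mm).
T = 615 − 2·166 = 283 mm, which satisfies the 241 mm minimum.
Going = (17 − 1) × 283 = 4528 mm.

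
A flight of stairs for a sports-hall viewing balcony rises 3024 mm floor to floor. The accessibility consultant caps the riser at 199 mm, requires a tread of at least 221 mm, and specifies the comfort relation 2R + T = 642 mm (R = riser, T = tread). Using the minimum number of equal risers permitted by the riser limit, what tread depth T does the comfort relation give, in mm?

264 mm

At most 199 each: 3024/199 = 15.20, giving 16 risers.
Riser R = 3024 / 16 = 189 mm, within the 199 mm limit.
T = 642 − 2·189 = 264 mm, which satisfies the 221 mm minimum.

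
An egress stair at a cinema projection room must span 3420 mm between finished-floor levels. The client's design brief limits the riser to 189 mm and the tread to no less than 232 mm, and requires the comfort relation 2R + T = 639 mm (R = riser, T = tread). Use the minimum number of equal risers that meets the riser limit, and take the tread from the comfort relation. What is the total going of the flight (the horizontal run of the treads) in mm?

5022 mm

3420 / 189 = 18.095 → round up to 19 risers.
Each riser is 3420/19 = 180 mm (≤ 189 mm).
From 2R + T = 639: T = 639 − 360 = 279 mm.
Treads = 19 − 1 = 18; going = 18 × 279 = 5022 mm.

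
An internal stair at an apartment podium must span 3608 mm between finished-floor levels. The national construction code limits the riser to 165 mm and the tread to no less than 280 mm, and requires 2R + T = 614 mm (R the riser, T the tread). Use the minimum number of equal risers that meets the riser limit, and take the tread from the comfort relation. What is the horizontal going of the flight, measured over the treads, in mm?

3608 / 165 = 21.87, so 22 risers are needed.
R = 3608 ÷ 22 = 164 mm.
Tread T = 614 − 2 × 164 = 286 mm (≥ 280 mm).
22 risers give 21 treads; going = 21 × 286 = 6006 mm.

6006 mm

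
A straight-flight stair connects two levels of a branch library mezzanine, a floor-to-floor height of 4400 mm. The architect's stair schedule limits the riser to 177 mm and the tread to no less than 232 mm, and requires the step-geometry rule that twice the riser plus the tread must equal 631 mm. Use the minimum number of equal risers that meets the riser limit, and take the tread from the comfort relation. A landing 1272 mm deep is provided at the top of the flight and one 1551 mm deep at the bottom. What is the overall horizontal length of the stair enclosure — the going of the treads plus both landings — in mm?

9519 mm

⌈4400/177⌉ = 25 risers.
Each riser is 4400/25 = 176 mm (≤ 177 mm).
T = 631 − 2·176 = 279 mm, which satisfies the 232 mm minimum.
Treads = 25 − 1 = 24; going = 24 × 279 = 6696 mm.
Enclosure = 6696 + 1272 + 1551 = 9519 mm.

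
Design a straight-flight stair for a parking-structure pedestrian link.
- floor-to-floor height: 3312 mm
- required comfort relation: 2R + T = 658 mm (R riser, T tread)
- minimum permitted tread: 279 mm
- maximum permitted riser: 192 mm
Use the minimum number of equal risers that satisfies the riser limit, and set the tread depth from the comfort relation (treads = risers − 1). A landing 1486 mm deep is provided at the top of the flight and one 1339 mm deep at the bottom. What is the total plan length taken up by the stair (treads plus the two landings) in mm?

7755 mm

At most 192 each: 3312/192 = 17.25, giving 18 risers.
Each riser is 3312/18 = 184 mm (≤ 192 mm).
Tread T = 658 − 2 × 184 = 290 mm (≥ 279 mm).
18 risers give 17 treads; going = 17 × 290 = 4930 mm.
Enclosure = 4930 + 1486 + 1339 = 7755 mm.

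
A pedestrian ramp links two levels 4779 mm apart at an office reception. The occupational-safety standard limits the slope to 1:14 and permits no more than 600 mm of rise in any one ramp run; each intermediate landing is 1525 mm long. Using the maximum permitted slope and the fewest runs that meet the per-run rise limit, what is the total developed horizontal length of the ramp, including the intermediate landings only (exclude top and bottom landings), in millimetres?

At most 600 each: 4779/600 = 7.96, giving 8 ramp runs. That means 7 intermediate landings.
Horizontal run for 4779 mm of rise at 1:14 is 4779 × 14 = 66906 mm.
Intermediate landings: 7 × 1525 = 10675 mm.
Total developed length = 66906 + 10675 = 77581 mm.

77581 mm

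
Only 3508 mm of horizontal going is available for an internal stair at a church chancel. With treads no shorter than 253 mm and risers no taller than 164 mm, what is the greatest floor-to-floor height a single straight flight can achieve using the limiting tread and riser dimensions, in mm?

2296 mm

Treads that fit: ⌊3508 / 253⌋ = 13.
Risers = treads + 1 = 14.
Maximum height = 14 × 164 = 2296 mm.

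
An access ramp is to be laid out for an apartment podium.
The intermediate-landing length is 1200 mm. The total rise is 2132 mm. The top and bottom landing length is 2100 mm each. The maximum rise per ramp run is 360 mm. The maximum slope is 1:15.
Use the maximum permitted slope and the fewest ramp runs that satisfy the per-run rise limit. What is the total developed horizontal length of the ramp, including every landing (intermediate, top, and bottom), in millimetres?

2132 / 360 = 5.92, so 6 ramp runs are needed. That means 5 intermediate landings.
Horizontal run for 2132 mm of rise at 1:15 is 2132 × 15 = 31980 mm.
Intermediate landings: 5 × 1200 = 6000 mm.
Top and bottom landings: 2 × 2100 = 4200 mm.
Total = 31980 + 6000 + 4200 = 42180 mm.

42180 mm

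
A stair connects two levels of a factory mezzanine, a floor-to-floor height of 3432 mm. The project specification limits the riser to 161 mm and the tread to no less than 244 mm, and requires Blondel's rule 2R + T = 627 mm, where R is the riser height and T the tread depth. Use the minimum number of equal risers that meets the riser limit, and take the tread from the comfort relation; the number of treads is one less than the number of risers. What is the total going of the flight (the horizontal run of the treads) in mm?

6615 mm

3432 / 161 = 21.317 → round up to 22 risers.
Each riser is 3432/22 = 156 mm (≤ 161 mm).
Tread T = 627 − 2 × 156 = 315 mm (≥ 244 mm).
Treads = 22 − 1 = 21; going = 21 × 315 = 6615 mm.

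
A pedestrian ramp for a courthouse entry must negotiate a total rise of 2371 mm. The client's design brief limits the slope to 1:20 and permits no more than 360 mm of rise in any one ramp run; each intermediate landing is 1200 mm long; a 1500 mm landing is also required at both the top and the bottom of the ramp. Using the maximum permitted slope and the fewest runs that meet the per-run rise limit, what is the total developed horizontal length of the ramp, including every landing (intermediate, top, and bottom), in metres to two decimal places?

57.62 m

2371 / 360 = 6.586 → round up to 7 ramp runs. That means 6 intermediate landings.
Ramp run (horizontal) at 1:20: 2371 × 20 = 47420 mm.
6 intermediate landings contribute 6 × 1200 = 7200 mm.
Top and bottom landings: 2 × 1500 = 3000 mm.
Total = 47420 + 7200 + 3000 = 57620 mm.
= 57.62 m.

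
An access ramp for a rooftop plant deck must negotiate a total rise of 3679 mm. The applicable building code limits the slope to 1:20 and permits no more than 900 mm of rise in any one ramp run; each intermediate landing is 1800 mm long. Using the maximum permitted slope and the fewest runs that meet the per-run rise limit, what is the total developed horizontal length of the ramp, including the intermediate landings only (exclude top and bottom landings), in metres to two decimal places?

80.78 m

3679 / 900 = 4.09, so 5 ramp runs are needed. That means 4 intermediate landings.
Horizontal run for 3679 mm of rise at 1:20 is 3679 × 20 = 73580 mm.
4 intermediate landings contribute 4 × 1800 = 7200 mm.
Developed length = 73580 + 7200 = 80780 mm.
= 80.78 m.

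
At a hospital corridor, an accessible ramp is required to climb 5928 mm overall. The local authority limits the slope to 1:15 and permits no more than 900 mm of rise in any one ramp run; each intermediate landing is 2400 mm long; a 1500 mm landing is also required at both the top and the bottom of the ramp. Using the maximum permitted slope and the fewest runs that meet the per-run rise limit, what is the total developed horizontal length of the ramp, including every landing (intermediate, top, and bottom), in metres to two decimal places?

5928 / 900 = 6.587 → round up to 7 ramp runs. That means 6 intermediate landings.
Horizontal run for 5928 mm of rise at 1:15 is 5928 × 15 = 88920 mm.
6 intermediate landings contribute 6 × 2400 = 14400 mm.
Top and bottom landings: 2 × 1500 = 3000 mm.
Total = 88920 + 14400 + 3000 = 106320 mm.
= 106.32 m.

106.32 m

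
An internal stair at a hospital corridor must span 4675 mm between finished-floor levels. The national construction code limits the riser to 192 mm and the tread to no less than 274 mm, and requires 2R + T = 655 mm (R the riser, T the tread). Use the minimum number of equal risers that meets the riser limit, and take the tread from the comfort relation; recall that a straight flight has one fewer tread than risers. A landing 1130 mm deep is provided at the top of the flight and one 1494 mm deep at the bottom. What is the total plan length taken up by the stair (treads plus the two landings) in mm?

4675 / 192 = 24.35, so 25 risers are needed.
Riser R = 4675 / 25 = 187 mm, within the 192 mm limit.
T = 655 − 2·187 = 281 mm, which satisfies the 274 mm minimum.
25 risers give 24 treads; going = 24 × 281 = 6744 mm.
Add landings: 6744 + 1130 + 1494 = 9368 mm.

9368 mm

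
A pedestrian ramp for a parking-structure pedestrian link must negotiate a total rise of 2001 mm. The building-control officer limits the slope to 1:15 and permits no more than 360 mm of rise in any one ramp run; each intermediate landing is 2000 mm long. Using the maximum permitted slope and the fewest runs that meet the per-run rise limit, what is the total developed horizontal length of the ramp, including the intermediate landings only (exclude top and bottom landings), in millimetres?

At most 360 each: 2001/360 = 5.56, giving 6 ramp runs. That means 5 intermediate landings.
Horizontal run for 2001 mm of rise at 1:15 is 2001 × 15 = 30015 mm.
Intermediate landings: 5 × 2000 = 10000 mm.
Total developed length = 30015 + 10000 = 40015 mm.

40015 mm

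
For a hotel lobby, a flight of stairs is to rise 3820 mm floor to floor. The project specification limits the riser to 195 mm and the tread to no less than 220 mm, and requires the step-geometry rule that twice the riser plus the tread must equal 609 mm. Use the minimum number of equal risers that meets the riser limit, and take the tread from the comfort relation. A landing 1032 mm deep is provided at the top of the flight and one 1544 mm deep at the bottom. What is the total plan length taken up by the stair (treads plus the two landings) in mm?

3820 / 195 = 19.590 → round up to 20 risers.
Each riser is 3820/20 = 191 mm (≤ 195 mm).
From 2R + T = 609: T = 609 − 382 = 227 mm.
Treads = 20 − 1 = 19; going = 19 × 227 = 4313 mm.
Add landings: 4313 + 1032 + 1544 = 6889 mm.

6889 mm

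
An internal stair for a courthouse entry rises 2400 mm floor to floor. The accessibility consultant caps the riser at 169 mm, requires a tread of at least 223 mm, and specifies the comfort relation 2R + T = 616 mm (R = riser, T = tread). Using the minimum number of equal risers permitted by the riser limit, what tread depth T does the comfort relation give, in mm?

2400 / 169 = 14.201 → round up to 15 risers.
R = 2400 ÷ 15 = 160 mm.
T = 616 − 2·160 = 296 mm, which satisfies the 223 mm minimum.

296 mm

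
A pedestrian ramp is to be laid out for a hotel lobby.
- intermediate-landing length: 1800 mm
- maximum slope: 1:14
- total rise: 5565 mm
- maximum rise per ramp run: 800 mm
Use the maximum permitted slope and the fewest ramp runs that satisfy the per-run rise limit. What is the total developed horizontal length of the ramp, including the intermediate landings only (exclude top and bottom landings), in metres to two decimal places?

88.71 m

5565 / 800 = 6.96, so 7 ramp runs are needed. That means 6 intermediate landings.
Horizontal run for 5565 mm of rise at 1:14 is 5565 × 14 = 77910 mm.
Intermediate landings: 6 × 1800 = 10800 mm.
Total developed length = 77910 + 10800 = 88710 mm.
= 88.71 m.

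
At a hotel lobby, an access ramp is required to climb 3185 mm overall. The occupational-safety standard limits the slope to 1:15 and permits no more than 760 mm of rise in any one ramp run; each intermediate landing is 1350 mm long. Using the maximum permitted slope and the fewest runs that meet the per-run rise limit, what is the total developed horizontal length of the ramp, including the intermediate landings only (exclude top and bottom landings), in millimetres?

53175 mm

3185 / 760 = 4.19, so 5 ramp runs are needed. That means 4 intermediate landings.
Horizontal run for 3185 mm of rise at 1:15 is 3185 × 15 = 47775 mm.
Intermediate landings: 4 × 1350 = 5400 mm.
Total developed length = 47775 + 5400 = 53175 mm.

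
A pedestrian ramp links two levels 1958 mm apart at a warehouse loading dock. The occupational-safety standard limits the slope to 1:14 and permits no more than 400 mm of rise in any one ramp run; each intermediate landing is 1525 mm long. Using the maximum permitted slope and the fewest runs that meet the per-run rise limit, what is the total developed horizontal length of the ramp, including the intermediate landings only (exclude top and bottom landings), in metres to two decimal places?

33.51 m

At most 400 each: 1958/400 = 4.89, giving 5 ramp runs. That means 4 intermediate landings.
Horizontal run for 1958 mm of rise at 1:14 is 1958 × 14 = 27412 mm.
Intermediate landings: 4 × 1525 = 6100 mm.
Total developed length = 27412 + 6100 = 33512 mm.
= 33.51 m.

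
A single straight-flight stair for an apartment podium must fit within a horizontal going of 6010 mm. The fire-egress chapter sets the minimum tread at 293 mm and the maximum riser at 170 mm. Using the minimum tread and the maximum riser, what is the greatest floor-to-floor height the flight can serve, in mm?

3570 mm

Treads that fit: ⌊6010 / 293⌋ = 20.
Risers = treads + 1 = 21.
Maximum height = 21 × 170 = 3570 mm.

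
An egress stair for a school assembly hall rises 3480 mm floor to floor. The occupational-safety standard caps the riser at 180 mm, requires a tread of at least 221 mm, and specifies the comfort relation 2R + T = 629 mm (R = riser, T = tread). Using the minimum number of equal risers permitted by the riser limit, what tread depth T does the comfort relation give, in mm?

281 mm

⌈3480/180⌉ = 20 risers.
R = 3480 ÷ 20 = 174 mm.
Tread T = 629 − 2 × 174 = 281 mm (≥ 221 mm).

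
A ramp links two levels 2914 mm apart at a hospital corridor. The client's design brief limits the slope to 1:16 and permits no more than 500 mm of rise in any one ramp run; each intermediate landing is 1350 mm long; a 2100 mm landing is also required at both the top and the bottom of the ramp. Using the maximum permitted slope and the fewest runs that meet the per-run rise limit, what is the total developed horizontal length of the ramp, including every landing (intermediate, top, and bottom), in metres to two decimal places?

2914 / 500 = 5.83, so 6 ramp runs are needed. That means 5 intermediate landings.
Horizontal run for 2914 mm of rise at 1:16 is 2914 × 16 = 46624 mm.
5 intermediate landings contribute 5 × 1350 = 6750 mm.
Top and bottom landings: 2 × 2100 = 4200 mm.
Total = 46624 + 6750 + 4200 = 57574 mm.
= 57.57 m.

57.57 m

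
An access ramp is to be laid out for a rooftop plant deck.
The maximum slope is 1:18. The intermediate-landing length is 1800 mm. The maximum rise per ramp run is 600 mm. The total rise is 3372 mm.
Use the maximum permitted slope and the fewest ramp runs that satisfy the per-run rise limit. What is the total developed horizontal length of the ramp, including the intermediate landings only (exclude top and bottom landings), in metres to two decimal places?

69.70 m

3372 / 600 = 5.62, so 6 ramp runs are needed. That means 5 intermediate landings.
Ramp run (horizontal) at 1:18: 3372 × 18 = 60696 mm.
Intermediate landings: 5 × 1800 = 9000 mm.
Developed length = 60696 + 9000 = 69696 mm.
= 69.70 m.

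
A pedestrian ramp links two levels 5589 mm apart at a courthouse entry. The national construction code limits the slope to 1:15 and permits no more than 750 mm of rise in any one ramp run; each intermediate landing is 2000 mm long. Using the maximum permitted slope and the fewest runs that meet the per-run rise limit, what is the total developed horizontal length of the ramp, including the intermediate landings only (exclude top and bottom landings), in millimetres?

5589 / 750 = 7.452 → round up to 8 ramp runs. That means 7 intermediate landings.
Horizontal run for 5589 mm of rise at 1:15 is 5589 × 15 = 83835 mm.
7 intermediate landings contribute 7 × 2000 = 14000 mm.
Developed length = 83835 + 14000 = 97835 mm.

97835 mm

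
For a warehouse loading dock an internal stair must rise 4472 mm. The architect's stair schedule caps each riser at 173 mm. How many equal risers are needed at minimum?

26 risers

4472 / 173 = 25.85, so 26 risers are needed.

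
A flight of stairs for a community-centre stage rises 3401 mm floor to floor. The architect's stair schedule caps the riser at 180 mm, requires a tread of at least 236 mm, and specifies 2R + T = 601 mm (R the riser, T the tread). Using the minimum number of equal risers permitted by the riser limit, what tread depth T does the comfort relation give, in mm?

243 mm

3401 / 180 = 18.89, so 19 risers are needed.
Riser R = 3401 / 19 = 179 mm, within the 180 mm limit.
Tread T = 601 − 2 × 179 = 243 mm (≥ 236 mm).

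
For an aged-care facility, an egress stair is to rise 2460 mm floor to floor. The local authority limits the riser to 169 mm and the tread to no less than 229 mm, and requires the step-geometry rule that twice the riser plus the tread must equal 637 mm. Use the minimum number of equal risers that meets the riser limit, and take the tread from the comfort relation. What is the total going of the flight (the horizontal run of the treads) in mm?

4326 mm

2460 / 169 = 14.56, so 15 risers are needed.
Each riser is 2460/15 = 164 mm (≤ 169 mm).
T = 637 − 2·164 = 309 mm, which satisfies the 229 mm minimum.
Going = (15 − 1) × 309 = 4326 mm.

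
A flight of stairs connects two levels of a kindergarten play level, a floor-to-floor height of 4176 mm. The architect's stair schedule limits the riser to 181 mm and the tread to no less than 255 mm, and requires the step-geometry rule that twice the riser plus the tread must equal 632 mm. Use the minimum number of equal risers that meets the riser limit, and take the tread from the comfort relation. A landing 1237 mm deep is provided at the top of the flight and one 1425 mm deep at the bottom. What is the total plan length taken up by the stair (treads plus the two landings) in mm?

9194 mm

⌈4176/181⌉ = 24 risers.
R = 4176 ÷ 24 = 174 mm.
T = 632 − 2·174 = 284 mm, which satisfies the 255 mm minimum.
24 risers give 23 treads; going = 23 × 284 = 6532 mm.
Add landings: 6532 + 1237 + 1425 = 9194 mm.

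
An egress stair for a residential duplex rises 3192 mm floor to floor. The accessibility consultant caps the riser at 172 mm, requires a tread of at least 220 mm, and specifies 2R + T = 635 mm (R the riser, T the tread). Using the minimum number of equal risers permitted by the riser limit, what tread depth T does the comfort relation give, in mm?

299 mm

⌈3192/172⌉ = 19 risers.
Riser R = 3192 / 19 = 168 mm, within the 172 mm limit.
From 2R + T = 635: T = 635 − 336 = 299 mm.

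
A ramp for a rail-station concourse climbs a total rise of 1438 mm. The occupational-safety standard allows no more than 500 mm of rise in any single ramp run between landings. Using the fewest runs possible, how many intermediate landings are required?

1438 / 500 = 2.88, so 3 ramp runs are needed.
3 runs are separated by 2 intermediate landings.

2 intermediate landings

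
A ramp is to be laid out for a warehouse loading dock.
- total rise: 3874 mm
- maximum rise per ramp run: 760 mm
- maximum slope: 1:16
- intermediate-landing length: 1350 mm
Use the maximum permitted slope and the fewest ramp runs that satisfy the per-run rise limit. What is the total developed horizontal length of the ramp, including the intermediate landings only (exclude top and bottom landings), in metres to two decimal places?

3874 / 760 = 5.097 → round up to 6 ramp runs. That means 5 intermediate landings.
Horizontal run for 3874 mm of rise at 1:16 is 3874 × 16 = 61984 mm.
Intermediate landings: 5 × 1350 = 6750 mm.
Total developed length = 61984 + 6750 = 68734 mm.
= 68.73 m.

68.73 m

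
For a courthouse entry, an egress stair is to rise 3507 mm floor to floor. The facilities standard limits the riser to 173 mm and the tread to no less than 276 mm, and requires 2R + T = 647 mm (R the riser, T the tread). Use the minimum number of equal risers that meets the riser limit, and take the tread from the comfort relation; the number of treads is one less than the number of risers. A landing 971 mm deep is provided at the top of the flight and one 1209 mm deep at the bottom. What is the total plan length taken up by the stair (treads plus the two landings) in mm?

8440 mm

⌈3507/173⌉ = 21 risers.
Each riser is 3507/21 = 167 mm (≤ 173 mm).
T = 647 − 2·167 = 313 mm, which satisfies the 276 mm minimum.
Treads = 21 − 1 = 20; going = 20 × 313 = 6260 mm.
Add landings: 6260 + 971 + 1209 = 8440 mm.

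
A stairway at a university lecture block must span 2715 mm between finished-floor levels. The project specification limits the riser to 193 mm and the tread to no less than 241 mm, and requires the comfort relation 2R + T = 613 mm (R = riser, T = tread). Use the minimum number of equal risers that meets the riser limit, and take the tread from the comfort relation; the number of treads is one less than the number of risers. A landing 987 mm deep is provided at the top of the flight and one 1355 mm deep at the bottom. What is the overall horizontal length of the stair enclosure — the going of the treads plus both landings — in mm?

At most 193 each: 2715/193 = 14.07, giving 15 risers.
Each riser is 2715/15 = 181 mm (≤ 193 mm).
From 2R + T = 613: T = 613 − 362 = 251 mm.
15 risers give 14 treads; going = 14 × 251 = 3514 mm.
Add landings: 3514 + 987 + 1355 = 5856 mm.

5856 mm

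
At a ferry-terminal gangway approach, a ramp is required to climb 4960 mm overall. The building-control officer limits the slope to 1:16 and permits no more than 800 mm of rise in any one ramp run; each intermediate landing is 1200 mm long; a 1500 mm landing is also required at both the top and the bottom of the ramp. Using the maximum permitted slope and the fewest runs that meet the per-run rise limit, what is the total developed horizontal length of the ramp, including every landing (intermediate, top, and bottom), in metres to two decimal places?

89.56 m

⌈4960/800⌉ = 7 ramp runs. That means 6 intermediate landings.
Horizontal run for 4960 mm of rise at 1:16 is 4960 × 16 = 79360 mm.
6 intermediate landings contribute 6 × 1200 = 7200 mm.
Top and bottom landings: 2 × 1500 = 3000 mm.
Total = 79360 + 7200 + 3000 = 89560 mm.
= 89.56 m.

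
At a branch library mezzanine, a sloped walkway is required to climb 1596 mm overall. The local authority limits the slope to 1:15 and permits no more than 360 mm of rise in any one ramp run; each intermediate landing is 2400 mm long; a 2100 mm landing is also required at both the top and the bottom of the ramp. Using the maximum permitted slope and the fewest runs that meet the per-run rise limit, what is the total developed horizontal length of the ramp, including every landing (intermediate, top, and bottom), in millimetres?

1596 / 360 = 4.433 → round up to 5 ramp runs. That means 4 intermediate landings.
Ramp run (horizontal) at 1:15: 1596 × 15 = 23940 mm.
Intermediate landings: 4 × 2400 = 9600 mm.
Top and bottom landings: 2 × 2100 = 4200 mm.
Total = 23940 + 9600 + 4200 = 37740 mm.

37740 mm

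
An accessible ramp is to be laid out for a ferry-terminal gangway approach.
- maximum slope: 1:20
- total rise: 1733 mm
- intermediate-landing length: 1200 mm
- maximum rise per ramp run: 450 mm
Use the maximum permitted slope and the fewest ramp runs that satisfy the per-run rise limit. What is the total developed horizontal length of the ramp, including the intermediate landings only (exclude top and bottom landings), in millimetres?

⌈1733/450⌉ = 4 ramp runs. That means 3 intermediate landings.
Ramp run (horizontal) at 1:20: 1733 × 20 = 34660 mm.
Intermediate landings: 3 × 1200 = 3600 mm.
Developed length = 34660 + 3600 = 38260 mm.

38260 mm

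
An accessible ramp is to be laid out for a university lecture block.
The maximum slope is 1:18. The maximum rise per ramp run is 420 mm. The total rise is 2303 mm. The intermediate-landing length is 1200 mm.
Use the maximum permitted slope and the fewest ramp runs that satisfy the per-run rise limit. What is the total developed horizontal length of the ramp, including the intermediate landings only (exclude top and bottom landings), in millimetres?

At most 420 each: 2303/420 = 5.48, giving 6 ramp runs. That means 5 intermediate landings.
Horizontal run for 2303 mm of rise at 1:18 is 2303 × 18 = 41454 mm.
5 intermediate landings contribute 5 × 1200 = 6000 mm.
Total developed length = 41454 + 6000 = 47454 mm.

47454 mm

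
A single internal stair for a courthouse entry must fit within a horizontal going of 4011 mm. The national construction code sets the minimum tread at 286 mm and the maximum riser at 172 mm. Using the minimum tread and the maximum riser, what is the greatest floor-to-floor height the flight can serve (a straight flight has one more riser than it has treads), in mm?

2580 mm

Treads that fit: ⌊4011 / 286⌋ = 14.
Risers = treads + 1 = 15.
Maximum height = 15 × 172 = 2580 mm.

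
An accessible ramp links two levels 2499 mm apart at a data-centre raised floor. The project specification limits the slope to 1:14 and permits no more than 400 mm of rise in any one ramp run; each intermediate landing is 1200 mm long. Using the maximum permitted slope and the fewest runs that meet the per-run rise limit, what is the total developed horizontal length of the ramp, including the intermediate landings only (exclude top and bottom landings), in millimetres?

⌈2499/400⌉ = 7 ramp runs. That means 6 intermediate landings.
Horizontal run for 2499 mm of rise at 1:14 is 2499 × 14 = 34986 mm.
6 intermediate landings contribute 6 × 1200 = 7200 mm.
Total developed length = 34986 + 7200 = 42186 mm.

42186 mm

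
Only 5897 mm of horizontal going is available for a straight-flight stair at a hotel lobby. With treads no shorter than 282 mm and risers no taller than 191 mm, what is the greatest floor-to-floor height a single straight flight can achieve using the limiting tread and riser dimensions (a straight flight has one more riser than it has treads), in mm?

4011 mm

Treads that fit: ⌊5897 / 282⌋ = 20.
Risers = treads + 1 = 21.
Maximum height = 21 × 191 = 4011 mm.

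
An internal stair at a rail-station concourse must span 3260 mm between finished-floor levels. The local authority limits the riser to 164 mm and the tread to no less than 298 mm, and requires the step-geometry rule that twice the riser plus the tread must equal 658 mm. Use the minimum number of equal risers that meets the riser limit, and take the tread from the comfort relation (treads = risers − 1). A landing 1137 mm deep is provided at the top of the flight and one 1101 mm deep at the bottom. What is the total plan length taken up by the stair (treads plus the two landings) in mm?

8546 mm

3260 / 164 = 19.88, so 20 risers are needed.
Each riser is 3260/20 = 163 mm (≤ 164 mm).
Tread T = 658 − 2 × 163 = 332 mm (≥ 298 mm).
Going = (20 − 1) × 332 = 6308 mm.
Add landings: 6308 + 1137 + 1101 = 8546 mm.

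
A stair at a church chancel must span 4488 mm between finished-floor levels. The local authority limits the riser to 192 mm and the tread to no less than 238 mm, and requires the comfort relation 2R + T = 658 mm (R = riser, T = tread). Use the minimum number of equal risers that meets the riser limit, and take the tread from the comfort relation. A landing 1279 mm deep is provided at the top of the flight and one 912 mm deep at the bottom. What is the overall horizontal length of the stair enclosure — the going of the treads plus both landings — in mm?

8723 mm

4488 / 192 = 23.38, so 24 risers are needed.
Riser R = 4488 / 24 = 187 mm, within the 192 mm limit.
T = 658 − 2·187 = 284 mm, which satisfies the 238 mm minimum.
Going = (24 − 1) × 284 = 6532 mm.
Add landings: 6532 + 1279 + 912 = 8723 mm.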